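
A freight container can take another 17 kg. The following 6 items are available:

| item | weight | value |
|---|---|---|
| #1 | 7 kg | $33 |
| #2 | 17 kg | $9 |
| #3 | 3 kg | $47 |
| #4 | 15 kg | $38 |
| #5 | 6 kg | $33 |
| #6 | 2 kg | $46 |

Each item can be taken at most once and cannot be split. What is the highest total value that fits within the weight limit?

Check high-value combinations within 17 kg:
- #3+#5+#6: weight 3+6+2=11, value 47+33+46=126
- #1+#3+#6: weight 7+3+2=12, value 33+47+46=126
- #1+#3+#5: weight 7+3+6=16, value 33+47+33=113
Best: $126.

$126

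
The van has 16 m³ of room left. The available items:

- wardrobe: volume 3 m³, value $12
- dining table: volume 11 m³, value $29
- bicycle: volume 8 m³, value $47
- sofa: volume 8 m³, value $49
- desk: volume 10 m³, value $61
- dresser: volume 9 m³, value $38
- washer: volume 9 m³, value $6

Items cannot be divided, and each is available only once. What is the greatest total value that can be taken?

Check high-value combinations within 16 m³:
- bicycle+sofa: volume 8+8=16, value 47+49=96
- wardrobe+desk: volume 3+10=13, value 12+61=73
- desk: volume 10, value 61
- wardrobe+sofa: volume 3+8=11, value 12+49=61
Best: $96.

$96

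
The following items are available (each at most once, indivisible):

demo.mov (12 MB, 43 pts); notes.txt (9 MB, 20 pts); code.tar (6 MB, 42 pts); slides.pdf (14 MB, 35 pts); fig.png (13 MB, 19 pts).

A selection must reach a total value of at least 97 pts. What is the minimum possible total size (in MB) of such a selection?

Subsets with value ≥ 97, sorted by total size:
- demo.mov+notes.txt+code.tar: size 27, value 105
- notes.txt+code.tar+slides.pdf: size 29, value 97
- demo.mov+code.tar+fig.png: size 31, value 104
- demo.mov+code.tar+slides.pdf: size 32, value 120
Minimum size: 27 MB.

27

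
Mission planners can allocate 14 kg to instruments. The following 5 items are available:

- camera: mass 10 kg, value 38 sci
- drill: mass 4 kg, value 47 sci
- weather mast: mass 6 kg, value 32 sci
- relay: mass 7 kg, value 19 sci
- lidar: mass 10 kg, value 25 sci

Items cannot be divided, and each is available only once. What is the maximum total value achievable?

85 sci

Check high-value combinations within 14 kg:
- camera+drill: mass 10+4=14, value 38+47=85
- drill+weather mast: mass 4+6=10, value 47+32=79
- drill+lidar: mass 4+10=14, value 47+25=72
Best: 85 sci.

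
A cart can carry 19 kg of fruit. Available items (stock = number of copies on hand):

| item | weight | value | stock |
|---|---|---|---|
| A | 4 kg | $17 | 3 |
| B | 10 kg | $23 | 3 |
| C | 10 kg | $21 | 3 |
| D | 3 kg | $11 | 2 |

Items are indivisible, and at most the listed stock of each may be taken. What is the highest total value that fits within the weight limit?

Top feasible selections:
- 3×A + 2×D: weight 18, value 73
- 3×A + 1×D: weight 15, value 62
- 2×A + 1×B: weight 18, value 57
- 2×A + 2×D: weight 14, value 56
Best: $73.

$73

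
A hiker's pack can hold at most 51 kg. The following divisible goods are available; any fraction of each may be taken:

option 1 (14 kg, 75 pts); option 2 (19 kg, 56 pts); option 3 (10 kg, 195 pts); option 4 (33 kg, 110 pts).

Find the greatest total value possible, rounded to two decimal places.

Take in order of value per unit:
- option 3 (195/10 per unit): all 10 → value 195, running total 195.00
- option 1 (75/14 per unit): all 14 → value 75, running total 270.00
- option 4 (110/33 per unit): 27 of 33 → value 27×110/33 = 90.0000, running total 360.00
Total 360.00.

360.00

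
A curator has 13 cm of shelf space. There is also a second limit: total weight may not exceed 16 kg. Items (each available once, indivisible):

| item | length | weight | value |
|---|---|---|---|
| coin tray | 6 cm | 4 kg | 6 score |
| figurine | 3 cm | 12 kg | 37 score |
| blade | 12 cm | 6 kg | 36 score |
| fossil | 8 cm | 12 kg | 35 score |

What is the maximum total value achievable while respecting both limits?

Feasible sets respecting both limits:
- coin tray+figurine: length 9, weight 16, value 43
- figurine: length 3, weight 12, value 37
- blade: length 12, weight 6, value 36
Best: 43 score.

43 score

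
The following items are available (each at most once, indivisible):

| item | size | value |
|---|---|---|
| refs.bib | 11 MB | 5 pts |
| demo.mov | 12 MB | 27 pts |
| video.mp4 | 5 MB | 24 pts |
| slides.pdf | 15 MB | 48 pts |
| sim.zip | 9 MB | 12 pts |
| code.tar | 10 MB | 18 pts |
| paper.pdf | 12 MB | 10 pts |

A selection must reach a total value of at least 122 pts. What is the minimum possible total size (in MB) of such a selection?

Subsets with value ≥ 122, sorted by total size:
- demo.mov+video.mp4+slides.pdf+sim.zip+code.tar: size 51, value 129
- refs.bib+demo.mov+video.mp4+slides.pdf+code.tar: size 53, value 122
- demo.mov+video.mp4+slides.pdf+code.tar+paper.pdf: size 54, value 127
- refs.bib+demo.mov+video.mp4+slides.pdf+sim.zip+code.tar: size 62, value 134
Minimum size: 51 MB.

51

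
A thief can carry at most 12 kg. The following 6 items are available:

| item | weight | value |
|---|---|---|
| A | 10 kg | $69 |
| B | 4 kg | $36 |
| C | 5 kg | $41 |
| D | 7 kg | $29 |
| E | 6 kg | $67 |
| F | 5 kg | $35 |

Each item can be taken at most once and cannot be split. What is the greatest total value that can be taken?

Check high-value combinations within 12 kg:
- C+E: weight 5+6=11, value 41+67=108
- B+E: weight 4+6=10, value 36+67=103
- E+F: weight 6+5=11, value 67+35=102
Best: $108.

$108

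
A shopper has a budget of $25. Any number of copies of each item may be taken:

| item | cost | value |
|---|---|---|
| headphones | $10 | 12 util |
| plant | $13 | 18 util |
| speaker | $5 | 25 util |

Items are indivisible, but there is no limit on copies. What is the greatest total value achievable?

125 util

Best value-per-unit is speaker at 25/5, and filling with it alone uses cost 5×5=25. No mix of the others beats 5×25 = 125.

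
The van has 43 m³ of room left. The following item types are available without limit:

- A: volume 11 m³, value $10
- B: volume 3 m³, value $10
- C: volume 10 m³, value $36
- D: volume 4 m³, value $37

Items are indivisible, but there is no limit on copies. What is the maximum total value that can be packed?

Best value-per-unit is D at 37/4; filling with it alone gives 10×37 = 370.
Optimal mix: 1×B + 10×D → volume 43, value 380.

$380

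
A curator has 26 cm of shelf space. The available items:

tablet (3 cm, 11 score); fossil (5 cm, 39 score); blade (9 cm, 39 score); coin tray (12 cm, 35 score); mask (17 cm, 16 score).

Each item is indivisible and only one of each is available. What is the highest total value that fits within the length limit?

This is a 0/1 knapsack; check combinations near the capacity.
- fossil+blade+coin tray: length 5+9+12=26, value 39+39+35=113
- tablet+fossil+blade: length 3+5+9=17, value 11+39+39=89
- tablet+fossil+coin tray: length 3+5+12=20, value 11+39+35=85
- tablet+blade+coin tray: length 3+9+12=24, value 11+39+35=85
- fossil+blade: length 5+9=14, value 39+39=78
Best: 113 score.

113 score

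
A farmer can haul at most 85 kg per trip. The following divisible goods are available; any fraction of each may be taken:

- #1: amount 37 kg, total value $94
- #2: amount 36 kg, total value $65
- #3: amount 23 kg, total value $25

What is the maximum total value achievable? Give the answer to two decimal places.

Take in order of value per unit:
- #1 (94/37 per unit): all 37 → value 94, running total 94.00
- #2 (65/36 per unit): all 36 → value 65, running total 159.00
- #3 (25/23 per unit): 12 of 23 → value 12×25/23 = 13.0435, running total 172.04
Total 172.04.

172.04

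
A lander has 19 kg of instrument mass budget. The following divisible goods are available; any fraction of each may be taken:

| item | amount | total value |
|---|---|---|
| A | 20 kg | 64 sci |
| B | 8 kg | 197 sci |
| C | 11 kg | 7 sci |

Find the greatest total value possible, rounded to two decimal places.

Take in order of value per unit:
- B (197/8 per unit): all 8 → value 197, running total 197.00
- A (64/20 per unit): 11 of 20 → value 11×64/20 = 35.2000, running total 232.20
Total 232.20.

232.20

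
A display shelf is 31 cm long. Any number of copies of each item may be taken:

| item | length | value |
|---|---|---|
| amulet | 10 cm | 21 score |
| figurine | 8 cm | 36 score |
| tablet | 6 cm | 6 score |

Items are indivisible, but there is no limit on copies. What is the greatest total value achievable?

Best value-per-unit is figurine at 36/8; filling with it alone gives 3×36 = 108.
Optimal mix: 3×figurine + 1×tablet → length 30, value 114.

114 score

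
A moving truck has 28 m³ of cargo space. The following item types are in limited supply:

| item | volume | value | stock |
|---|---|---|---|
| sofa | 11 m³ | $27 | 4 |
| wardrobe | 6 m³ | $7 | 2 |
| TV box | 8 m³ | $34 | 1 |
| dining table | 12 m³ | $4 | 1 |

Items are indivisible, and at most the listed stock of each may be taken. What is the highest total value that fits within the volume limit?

Best selections within volume 28 and stock limits:
- 1×sofa + 1×wardrobe + 1×TV box: volume 25, value 68
- 1×sofa + 1×TV box: volume 19, value 61
Best: $68.

$68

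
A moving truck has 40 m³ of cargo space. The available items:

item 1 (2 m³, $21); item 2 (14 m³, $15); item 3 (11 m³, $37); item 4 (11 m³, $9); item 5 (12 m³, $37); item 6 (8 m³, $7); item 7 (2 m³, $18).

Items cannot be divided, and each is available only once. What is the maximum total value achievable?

$122

Check high-value combinations within 40 m³:
- item 1+item 3+item 4+item 5+item 7: volume 2+11+11+12+2=38, value 21+37+9+37+18=122
- item 1+item 3+item 5+item 6+item 7: volume 2+11+12+8+2=35, value 21+37+37+7+18=120
- item 1+item 3+item 5+item 7: volume 2+11+12+2=27, value 21+37+37+18=113
Best: $122.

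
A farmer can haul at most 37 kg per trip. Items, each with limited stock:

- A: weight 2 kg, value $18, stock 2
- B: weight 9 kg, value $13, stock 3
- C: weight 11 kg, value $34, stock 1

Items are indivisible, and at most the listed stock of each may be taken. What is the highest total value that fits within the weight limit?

Best selections within weight 37 and stock limits:
- 2×A + 2×B + 1×C: weight 33, value 96
- 2×A + 1×B + 1×C: weight 24, value 83
- 1×A + 2×B + 1×C: weight 31, value 78
Best: $96.

$96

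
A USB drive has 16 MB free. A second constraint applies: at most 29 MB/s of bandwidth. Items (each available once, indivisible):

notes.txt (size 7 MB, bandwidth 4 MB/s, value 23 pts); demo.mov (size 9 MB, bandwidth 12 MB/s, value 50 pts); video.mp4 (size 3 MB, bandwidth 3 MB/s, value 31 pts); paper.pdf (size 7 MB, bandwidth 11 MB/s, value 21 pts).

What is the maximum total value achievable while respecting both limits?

81 pts

Feasible sets respecting both limits:
- demo.mov+video.mp4: size 12, bandwidth 15, value 81
- notes.txt+demo.mov: size 16, bandwidth 16, value 73
- demo.mov+paper.pdf: size 16, bandwidth 23, value 71
Best: 81 pts.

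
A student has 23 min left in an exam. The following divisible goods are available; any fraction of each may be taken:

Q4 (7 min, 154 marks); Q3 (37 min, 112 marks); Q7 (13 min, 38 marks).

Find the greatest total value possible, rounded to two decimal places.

Take in order of value per unit:
- Q4 (154/7 per unit): all 7 → value 154, running total 154.00
- Q3 (112/37 per unit): 16 of 37 → value 16×112/37 = 48.4324, running total 202.43
Total 202.43.

202.43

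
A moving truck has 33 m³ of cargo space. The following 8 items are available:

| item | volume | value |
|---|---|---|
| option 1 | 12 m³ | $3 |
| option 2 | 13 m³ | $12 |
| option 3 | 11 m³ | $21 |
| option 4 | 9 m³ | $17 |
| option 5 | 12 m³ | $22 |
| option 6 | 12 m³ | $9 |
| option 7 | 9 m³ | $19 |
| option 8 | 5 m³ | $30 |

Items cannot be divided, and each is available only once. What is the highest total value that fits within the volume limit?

Check high-value combinations within 33 m³:
- option 3+option 5+option 8: volume 11+12+5=28, value 21+22+30=73
- option 5+option 7+option 8: volume 12+9+5=26, value 22+19+30=71
- option 3+option 7+option 8: volume 11+9+5=25, value 21+19+30=70
Best: $73.

$73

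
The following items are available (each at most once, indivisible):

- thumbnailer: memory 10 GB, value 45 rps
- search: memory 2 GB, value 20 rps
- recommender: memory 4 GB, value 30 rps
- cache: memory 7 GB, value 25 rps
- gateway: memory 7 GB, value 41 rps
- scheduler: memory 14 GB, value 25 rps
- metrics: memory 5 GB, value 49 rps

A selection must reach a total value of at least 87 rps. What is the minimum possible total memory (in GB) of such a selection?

Subsets with value ≥ 87, sorted by total memory:
- search+recommender+metrics: memory 11, value 99
- gateway+metrics: memory 12, value 90
- search+recommender+gateway: memory 13, value 91
Minimum memory: 11 GB.

11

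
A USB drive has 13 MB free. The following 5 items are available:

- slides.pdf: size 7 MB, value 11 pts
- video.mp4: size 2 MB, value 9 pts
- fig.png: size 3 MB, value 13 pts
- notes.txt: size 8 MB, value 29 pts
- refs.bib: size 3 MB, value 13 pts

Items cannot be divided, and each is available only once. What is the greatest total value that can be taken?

51 pts

Check high-value combinations within 13 MB:
- video.mp4+fig.png+notes.txt: size 2+3+8=13, value 9+13+29=51
- video.mp4+notes.txt+refs.bib: size 2+8+3=13, value 9+29+13=51
- fig.png+notes.txt: size 3+8=11, value 13+29=42
- notes.txt+refs.bib: size 8+3=11, value 29+13=42
- video.mp4+notes.txt: size 2+8=10, value 9+29=38
Best: 51 pts.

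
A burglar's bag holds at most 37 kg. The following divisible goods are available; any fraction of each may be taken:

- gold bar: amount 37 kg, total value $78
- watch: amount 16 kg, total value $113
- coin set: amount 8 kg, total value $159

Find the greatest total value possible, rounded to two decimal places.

299.41

Take in order of value per unit:
- coin set (159/8 per unit): all 8 → value 159, running total 159.00
- watch (113/16 per unit): all 16 → value 113, running total 272.00
- gold bar (78/37 per unit): 13 of 37 → value 13×78/37 = 27.4054, running total 299.41
Total 299.41.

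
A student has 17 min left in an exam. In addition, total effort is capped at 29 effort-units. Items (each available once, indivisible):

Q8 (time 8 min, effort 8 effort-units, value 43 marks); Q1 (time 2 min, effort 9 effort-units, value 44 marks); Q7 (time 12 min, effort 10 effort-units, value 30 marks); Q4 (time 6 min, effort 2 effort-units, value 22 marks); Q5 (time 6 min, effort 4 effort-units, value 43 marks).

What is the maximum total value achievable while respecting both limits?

130 marks

Feasible sets respecting both limits:
- Q8+Q1+Q5: time 16, effort 21, value 130
- Q8+Q1+Q4: time 16, effort 19, value 109
- Q1+Q4+Q5: time 14, effort 15, value 109
- Q8+Q1: time 10, effort 17, value 87
Best: 130 marks.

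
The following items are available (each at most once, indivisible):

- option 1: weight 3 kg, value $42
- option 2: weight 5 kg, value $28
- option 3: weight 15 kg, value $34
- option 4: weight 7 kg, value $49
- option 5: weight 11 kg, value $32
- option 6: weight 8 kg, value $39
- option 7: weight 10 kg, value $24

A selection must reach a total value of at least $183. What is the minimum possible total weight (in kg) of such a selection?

34

Subsets with value ≥ 183, sorted by total weight:
- option 1+option 2+option 4+option 5+option 6: weight 34, value 190
- option 1+option 2+option 3+option 4+option 6: weight 38, value 192
Minimum weight: 34 kg.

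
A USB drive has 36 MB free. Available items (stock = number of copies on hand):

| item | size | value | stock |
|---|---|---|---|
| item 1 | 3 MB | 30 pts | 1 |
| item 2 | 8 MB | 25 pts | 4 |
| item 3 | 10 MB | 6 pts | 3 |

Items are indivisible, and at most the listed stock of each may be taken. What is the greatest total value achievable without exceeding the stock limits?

Best selections within size 36 and stock limits:
- 1×item 1 + 4×item 2: size 35, value 130
- 1×item 1 + 3×item 2: size 27, value 105
Best: 130 pts.

130 pts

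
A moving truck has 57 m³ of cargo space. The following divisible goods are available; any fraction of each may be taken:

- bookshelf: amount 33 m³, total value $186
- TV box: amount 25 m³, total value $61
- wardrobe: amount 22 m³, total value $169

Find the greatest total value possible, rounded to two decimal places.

Take in order of value per unit:
- wardrobe (169/22 per unit): all 22 → value 169, running total 169.00
- bookshelf (186/33 per unit): all 33 → value 186, running total 355.00
- TV box (61/25 per unit): 2 of 25 → value 2×61/25 = 4.8800, running total 359.88
Total 359.88.

359.88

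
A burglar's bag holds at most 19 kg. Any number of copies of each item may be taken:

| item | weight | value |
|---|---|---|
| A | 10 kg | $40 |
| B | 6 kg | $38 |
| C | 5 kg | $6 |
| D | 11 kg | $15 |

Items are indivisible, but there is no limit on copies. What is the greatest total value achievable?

$114

Best value-per-unit is B at 38/6, and filling with it alone uses weight 3×6=18. No mix of the others beats 3×38 = 114.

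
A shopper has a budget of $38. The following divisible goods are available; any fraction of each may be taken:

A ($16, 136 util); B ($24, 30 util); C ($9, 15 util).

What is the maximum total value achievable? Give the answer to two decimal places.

Take in order of value per unit:
- A (136/16 per unit): all 16 → value 136, running total 136.00
- C (15/9 per unit): all 9 → value 15, running total 151.00
- B (30/24 per unit): 13 of 24 → value 13×30/24 = 16.2500, running total 167.25
Total 167.25.

167.25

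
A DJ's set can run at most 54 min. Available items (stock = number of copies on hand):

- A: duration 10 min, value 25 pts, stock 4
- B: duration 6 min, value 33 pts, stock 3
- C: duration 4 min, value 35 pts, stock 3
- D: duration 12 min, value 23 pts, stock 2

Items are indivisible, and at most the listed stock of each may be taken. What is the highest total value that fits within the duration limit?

Top feasible selections:
- 2×A + 3×B + 3×C: duration 50, value 254
- 1×A + 3×B + 3×C + 1×D: duration 52, value 252
- 3×B + 3×C + 2×D: duration 54, value 250
Best: 254 pts.

254 pts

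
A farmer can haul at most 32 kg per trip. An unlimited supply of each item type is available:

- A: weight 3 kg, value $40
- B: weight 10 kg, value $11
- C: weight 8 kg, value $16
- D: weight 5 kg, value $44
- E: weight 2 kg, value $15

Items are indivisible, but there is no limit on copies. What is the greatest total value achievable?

$415

Best value-per-unit is A at 40/3; filling with it alone gives 10×40 = 400.
Optimal mix: 10×A + 1×E → weight 32, value 415.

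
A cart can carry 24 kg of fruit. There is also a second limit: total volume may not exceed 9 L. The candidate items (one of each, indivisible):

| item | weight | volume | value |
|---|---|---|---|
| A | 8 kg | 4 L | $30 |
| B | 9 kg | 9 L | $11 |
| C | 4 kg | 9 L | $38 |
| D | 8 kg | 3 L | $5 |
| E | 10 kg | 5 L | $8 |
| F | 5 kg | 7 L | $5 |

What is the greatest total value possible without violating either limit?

Feasible sets respecting both limits:
- C: weight 4, volume 9, value 38
- A+E: weight 18, volume 9, value 38
- A+D: weight 16, volume 7, value 35
Best: $38.

$38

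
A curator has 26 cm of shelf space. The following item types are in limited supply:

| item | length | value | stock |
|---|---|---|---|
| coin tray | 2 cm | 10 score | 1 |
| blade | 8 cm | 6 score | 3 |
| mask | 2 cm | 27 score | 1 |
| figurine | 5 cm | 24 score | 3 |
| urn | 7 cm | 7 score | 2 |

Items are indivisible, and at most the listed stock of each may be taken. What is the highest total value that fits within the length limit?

116 score

Top feasible selections:
- 1×coin tray + 1×mask + 3×figurine + 1×urn: length 26, value 116
- 1×coin tray + 1×mask + 3×figurine: length 19, value 109
- 1×mask + 3×figurine + 1×urn: length 24, value 106
- 1×blade + 1×mask + 3×figurine: length 25, value 105
Best: 116 score.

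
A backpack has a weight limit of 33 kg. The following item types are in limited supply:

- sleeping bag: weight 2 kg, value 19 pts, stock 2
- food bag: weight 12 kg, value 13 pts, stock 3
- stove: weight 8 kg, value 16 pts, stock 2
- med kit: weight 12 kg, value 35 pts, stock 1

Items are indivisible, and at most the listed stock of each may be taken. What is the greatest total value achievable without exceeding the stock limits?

105 pts

Top feasible selections:
- 2×sleeping bag + 2×stove + 1×med kit: weight 32, value 105
- 2×sleeping bag + 1×stove + 1×med kit: weight 24, value 89
- 2×sleeping bag + 1×food bag + 1×med kit: weight 28, value 86
Best: 105 pts.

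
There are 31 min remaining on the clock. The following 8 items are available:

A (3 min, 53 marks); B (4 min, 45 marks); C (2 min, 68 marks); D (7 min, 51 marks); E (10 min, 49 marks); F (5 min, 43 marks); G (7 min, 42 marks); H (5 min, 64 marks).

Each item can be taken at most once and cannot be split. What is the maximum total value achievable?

Check high-value combinations within 31 min:
- A+B+C+D+E+H: time 3+4+2+7+10+5=31, value 53+45+68+51+49+64=330
- A+B+C+D+F+H: time 3+4+2+7+5+5=26, value 53+45+68+51+43+64=324
- A+B+C+D+G+H: time 3+4+2+7+7+5=28, value 53+45+68+51+42+64=323
- A+B+C+E+F+H: time 3+4+2+10+5+5=29, value 53+45+68+49+43+64=322
Best: 330 marks.

330 marks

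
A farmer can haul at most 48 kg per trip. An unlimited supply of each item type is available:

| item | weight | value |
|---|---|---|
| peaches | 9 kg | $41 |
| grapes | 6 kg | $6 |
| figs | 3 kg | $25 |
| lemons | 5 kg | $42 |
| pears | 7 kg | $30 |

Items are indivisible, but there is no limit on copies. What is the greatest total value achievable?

$403

Best value-per-unit is lemons at 42/5; filling with it alone gives 9×42 = 378.
Optimal mix: 1×figs + 9×lemons → weight 48, value 403.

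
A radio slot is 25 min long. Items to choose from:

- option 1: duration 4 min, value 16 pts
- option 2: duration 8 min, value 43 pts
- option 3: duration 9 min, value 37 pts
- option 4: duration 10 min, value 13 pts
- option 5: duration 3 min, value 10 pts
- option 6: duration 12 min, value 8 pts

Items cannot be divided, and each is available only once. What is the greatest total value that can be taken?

106 pts

Check high-value combinations within 25 min:
- option 1+option 2+option 3+option 5: duration 4+8+9+3=24, value 16+43+37+10=106
- option 1+option 2+option 3: duration 4+8+9=21, value 16+43+37=96
- option 2+option 3+option 5: duration 8+9+3=20, value 43+37+10=90
Best: 106 pts.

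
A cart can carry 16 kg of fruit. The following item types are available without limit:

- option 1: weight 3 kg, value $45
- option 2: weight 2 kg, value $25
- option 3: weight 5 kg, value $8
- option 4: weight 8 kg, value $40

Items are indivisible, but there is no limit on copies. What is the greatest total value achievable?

$230

Best value-per-unit is option 1 at 45/3; filling with it alone gives 5×45 = 225.
Optimal mix: 4×option 1 + 2×option 2 → weight 16, value 230.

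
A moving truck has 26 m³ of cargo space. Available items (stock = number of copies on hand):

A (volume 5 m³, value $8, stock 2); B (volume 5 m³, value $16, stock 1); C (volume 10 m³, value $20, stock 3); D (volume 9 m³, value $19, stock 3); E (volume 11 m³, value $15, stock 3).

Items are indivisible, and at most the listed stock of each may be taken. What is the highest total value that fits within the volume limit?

$56

Top feasible selections:
- 1×B + 2×C: volume 25, value 56
- 1×B + 1×C + 1×D: volume 24, value 55
Best: $56.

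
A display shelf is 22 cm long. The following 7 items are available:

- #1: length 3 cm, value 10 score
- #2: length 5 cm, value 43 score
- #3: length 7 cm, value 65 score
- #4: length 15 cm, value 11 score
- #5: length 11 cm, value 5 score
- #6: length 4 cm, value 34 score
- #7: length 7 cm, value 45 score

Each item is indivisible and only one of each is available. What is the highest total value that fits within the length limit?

163 score

Check high-value combinations within 22 cm:
- #1+#2+#3+#7: length 3+5+7+7=22, value 10+43+65+45=163
- #1+#3+#6+#7: length 3+7+4+7=21, value 10+65+34+45=154
- #2+#3+#7: length 5+7+7=19, value 43+65+45=153
- #1+#2+#3+#6: length 3+5+7+4=19, value 10+43+65+34=152
Best: 163 score.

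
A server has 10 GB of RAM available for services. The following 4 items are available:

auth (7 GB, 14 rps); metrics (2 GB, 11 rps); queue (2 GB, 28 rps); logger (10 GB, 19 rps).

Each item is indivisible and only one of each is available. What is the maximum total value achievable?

Check high-value combinations within 10 GB:
- auth+queue: memory 7+2=9, value 14+28=42
- metrics+queue: memory 2+2=4, value 11+28=39
- queue: memory 2, value 28
- auth+metrics: memory 7+2=9, value 14+11=25
- logger: memory 10, value 19
Best: 42 rps.

42 rps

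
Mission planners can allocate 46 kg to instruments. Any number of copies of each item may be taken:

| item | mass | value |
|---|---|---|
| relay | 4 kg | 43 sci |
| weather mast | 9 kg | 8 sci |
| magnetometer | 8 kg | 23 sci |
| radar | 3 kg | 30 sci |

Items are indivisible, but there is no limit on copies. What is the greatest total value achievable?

490 sci

Best value-per-unit is relay at 43/4; filling with it alone gives 11×43 = 473.
Optimal mix: 10×relay + 2×radar → mass 46, value 490.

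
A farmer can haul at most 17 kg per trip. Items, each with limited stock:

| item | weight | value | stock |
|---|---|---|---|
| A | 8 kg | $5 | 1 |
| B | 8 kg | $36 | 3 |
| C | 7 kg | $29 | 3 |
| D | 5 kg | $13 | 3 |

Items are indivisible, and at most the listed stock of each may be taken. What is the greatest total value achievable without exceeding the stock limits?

$72

Best selections within weight 17 and stock limits:
- 2×B: weight 16, value 72
- 1×B + 1×C: weight 15, value 65
Best: $72.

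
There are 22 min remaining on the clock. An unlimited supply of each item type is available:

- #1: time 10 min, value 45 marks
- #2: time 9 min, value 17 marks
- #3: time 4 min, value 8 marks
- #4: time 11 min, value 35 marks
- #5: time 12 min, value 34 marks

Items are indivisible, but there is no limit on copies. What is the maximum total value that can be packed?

Best value-per-unit is #1 at 45/10, and filling with it alone uses time 2×10=20. No mix of the others beats 2×45 = 90.

90 marks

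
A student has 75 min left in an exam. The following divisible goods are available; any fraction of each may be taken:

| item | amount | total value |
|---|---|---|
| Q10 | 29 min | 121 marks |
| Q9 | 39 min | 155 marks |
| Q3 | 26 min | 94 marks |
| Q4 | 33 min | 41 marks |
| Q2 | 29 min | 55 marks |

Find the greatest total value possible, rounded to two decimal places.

301.31

Take in order of value per unit:
- Q10 (121/29 per unit): all 29 → value 121, running total 121.00
- Q9 (155/39 per unit): all 39 → value 155, running total 276.00
- Q3 (94/26 per unit): 7 of 26 → value 7×94/26 = 25.3077, running total 301.31
Total 301.31.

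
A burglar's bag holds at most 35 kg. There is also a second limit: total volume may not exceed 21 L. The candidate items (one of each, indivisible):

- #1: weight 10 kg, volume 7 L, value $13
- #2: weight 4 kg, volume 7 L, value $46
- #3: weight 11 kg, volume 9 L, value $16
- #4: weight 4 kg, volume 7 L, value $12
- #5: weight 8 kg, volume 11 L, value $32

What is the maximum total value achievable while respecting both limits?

Feasible sets respecting both limits:
- #2+#5: weight 12, volume 18, value 78
- #1+#2+#4: weight 18, volume 21, value 71
- #2+#3: weight 15, volume 16, value 62
Best: $78.

$78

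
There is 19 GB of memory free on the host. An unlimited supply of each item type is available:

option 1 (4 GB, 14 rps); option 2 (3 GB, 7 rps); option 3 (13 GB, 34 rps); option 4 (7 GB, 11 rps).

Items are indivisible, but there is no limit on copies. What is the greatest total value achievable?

63 rps

Best value-per-unit is option 1 at 14/4; filling with it alone gives 4×14 = 56.
Optimal mix: 4×option 1 + 1×option 2 → memory 19, value 63.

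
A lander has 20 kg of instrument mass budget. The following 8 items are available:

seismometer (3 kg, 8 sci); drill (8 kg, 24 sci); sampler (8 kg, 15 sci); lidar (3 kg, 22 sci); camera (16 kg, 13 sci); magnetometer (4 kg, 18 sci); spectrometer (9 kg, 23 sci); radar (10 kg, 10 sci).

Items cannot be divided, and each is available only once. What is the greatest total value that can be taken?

This is a 0/1 knapsack; check combinations near the capacity.
- seismometer+drill+lidar+magnetometer: mass 3+8+3+4=18, value 8+24+22+18=72
- seismometer+lidar+magnetometer+spectrometer: mass 3+3+4+9=19, value 8+22+18+23=71
- drill+lidar+spectrometer: mass 8+3+9=20, value 24+22+23=69
Best: 72 sci.

72 sci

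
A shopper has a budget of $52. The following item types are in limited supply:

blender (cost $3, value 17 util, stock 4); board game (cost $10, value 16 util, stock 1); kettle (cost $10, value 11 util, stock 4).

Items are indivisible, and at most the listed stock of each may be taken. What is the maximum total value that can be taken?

Top feasible selections:
- 4×blender + 1×board game + 3×kettle: cost 52, value 117
- 4×blender + 4×kettle: cost 52, value 112
Best: 117 util.

117 util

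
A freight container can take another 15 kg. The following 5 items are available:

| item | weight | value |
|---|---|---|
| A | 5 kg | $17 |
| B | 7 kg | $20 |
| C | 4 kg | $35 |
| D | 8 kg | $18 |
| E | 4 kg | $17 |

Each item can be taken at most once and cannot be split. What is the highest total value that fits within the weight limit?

$72

Check high-value combinations within 15 kg:
- B+C+E: weight 7+4+4=15, value 20+35+17=72
- A+C+E: weight 5+4+4=13, value 17+35+17=69
- B+C: weight 7+4=11, value 20+35=55
- C+D: weight 4+8=12, value 35+18=53
Best: $72.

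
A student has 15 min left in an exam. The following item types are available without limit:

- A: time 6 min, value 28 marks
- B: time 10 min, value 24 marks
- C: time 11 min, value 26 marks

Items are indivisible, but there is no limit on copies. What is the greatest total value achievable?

Best value-per-unit is A at 28/6, and filling with it alone uses time 2×6=12. No mix of the others beats 2×28 = 56.

56 marks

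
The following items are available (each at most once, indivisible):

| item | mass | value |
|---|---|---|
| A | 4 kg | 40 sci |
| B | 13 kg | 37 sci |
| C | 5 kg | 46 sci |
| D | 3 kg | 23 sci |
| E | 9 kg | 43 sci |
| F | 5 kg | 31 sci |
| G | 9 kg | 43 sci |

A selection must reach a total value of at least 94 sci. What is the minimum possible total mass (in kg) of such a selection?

Subsets with value ≥ 94, sorted by total mass:
- A+C+D: mass 12, value 109
- A+D+F: mass 12, value 94
Minimum mass: 12 kg.

12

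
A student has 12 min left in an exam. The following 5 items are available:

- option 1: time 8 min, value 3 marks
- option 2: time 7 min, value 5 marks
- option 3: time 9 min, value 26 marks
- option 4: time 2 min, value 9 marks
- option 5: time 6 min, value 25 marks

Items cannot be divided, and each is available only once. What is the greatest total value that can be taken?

This is a 0/1 knapsack; check combinations near the capacity.
- option 3+option 4: time 9+2=11, value 26+9=35
- option 4+option 5: time 2+6=8, value 9+25=34
- option 3: time 9, value 26
- option 5: time 6, value 25
Best: 35 marks.

35 marks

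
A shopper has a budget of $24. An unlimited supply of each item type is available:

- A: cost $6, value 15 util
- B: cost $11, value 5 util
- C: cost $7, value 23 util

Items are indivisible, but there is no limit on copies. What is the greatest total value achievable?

Best value-per-unit is C at 23/7, and filling with it alone uses cost 3×7=21. No mix of the others beats 3×23 = 69.

69 util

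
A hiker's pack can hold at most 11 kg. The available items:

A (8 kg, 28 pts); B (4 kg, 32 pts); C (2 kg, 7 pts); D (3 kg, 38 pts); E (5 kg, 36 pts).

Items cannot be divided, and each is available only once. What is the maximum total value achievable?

Check high-value combinations within 11 kg:
- C+D+E: weight 2+3+5=10, value 7+38+36=81
- B+C+D: weight 4+2+3=9, value 32+7+38=77
- B+C+E: weight 4+2+5=11, value 32+7+36=75
- D+E: weight 3+5=8, value 38+36=74
Best: 81 pts.

81 pts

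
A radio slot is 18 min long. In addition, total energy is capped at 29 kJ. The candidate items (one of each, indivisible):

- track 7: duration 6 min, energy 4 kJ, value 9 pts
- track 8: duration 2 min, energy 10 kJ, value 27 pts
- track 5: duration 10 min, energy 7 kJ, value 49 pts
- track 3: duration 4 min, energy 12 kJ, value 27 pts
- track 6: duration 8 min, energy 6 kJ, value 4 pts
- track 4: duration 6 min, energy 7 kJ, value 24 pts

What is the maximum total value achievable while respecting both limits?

103 pts

Feasible sets respecting both limits:
- track 8+track 5+track 3: duration 16, energy 29, value 103
- track 8+track 5+track 4: duration 18, energy 24, value 100
- track 7+track 8+track 5: duration 18, energy 21, value 85
- track 8+track 3+track 4: duration 12, energy 29, value 78
Best: 103 pts.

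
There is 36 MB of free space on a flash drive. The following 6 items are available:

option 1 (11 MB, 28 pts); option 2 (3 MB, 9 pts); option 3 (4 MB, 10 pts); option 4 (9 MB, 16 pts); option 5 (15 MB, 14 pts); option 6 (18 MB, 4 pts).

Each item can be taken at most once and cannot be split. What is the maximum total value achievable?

Check high-value combinations within 36 MB:
- option 1+option 2+option 3+option 4: size 11+3+4+9=27, value 28+9+10+16=63
- option 1+option 2+option 3+option 5: size 11+3+4+15=33, value 28+9+10+14=61
- option 1+option 4+option 5: size 11+9+15=35, value 28+16+14=58
- option 1+option 3+option 4: size 11+4+9=24, value 28+10+16=54
- option 1+option 2+option 4: size 11+3+9=23, value 28+9+16=53
Best: 63 pts.

63 pts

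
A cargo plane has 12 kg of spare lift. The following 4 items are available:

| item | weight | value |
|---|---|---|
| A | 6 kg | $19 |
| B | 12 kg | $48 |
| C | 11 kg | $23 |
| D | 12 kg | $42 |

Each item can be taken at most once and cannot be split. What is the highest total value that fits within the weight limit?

Check high-value combinations within 12 kg:
- B: weight 12, value 48
- D: weight 12, value 42
- C: weight 11, value 23
- A: weight 6, value 19
Best: $48.

$48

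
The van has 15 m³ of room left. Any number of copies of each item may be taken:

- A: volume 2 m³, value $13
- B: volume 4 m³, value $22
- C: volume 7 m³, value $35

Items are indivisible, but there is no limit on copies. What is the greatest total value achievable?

Best value-per-unit is A at 13/2, and filling with it alone uses volume 7×2=14. No mix of the others beats 7×13 = 91.

$91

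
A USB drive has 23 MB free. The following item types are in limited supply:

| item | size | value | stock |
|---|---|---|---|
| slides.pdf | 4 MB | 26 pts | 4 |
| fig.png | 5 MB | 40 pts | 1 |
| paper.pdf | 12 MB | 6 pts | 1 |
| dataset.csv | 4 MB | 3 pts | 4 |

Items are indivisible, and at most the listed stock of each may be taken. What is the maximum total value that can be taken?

144 pts

Best selections within size 23 and stock limits:
- 4×slides.pdf + 1×fig.png: size 21, value 144
- 3×slides.pdf + 1×fig.png + 1×dataset.csv: size 21, value 121
Best: 144 pts.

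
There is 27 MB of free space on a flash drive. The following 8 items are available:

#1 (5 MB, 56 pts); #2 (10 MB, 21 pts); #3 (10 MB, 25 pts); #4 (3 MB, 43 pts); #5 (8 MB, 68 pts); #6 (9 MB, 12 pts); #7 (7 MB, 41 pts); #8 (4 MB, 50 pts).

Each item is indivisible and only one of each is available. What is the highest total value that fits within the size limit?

This is a 0/1 knapsack; check combinations near the capacity.
- #1+#4+#5+#7+#8: size 5+3+8+7+4=27, value 56+43+68+41+50=258
- #1+#4+#5+#8: size 5+3+8+4=20, value 56+43+68+50=217
- #1+#5+#7+#8: size 5+8+7+4=24, value 56+68+41+50=215
Best: 258 pts.

258 pts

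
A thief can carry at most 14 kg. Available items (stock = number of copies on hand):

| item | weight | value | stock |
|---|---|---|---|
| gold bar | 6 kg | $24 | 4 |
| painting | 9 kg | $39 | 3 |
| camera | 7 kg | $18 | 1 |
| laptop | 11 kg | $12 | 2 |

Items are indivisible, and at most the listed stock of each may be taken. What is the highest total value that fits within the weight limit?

Top feasible selections:
- 2×gold bar: weight 12, value 48
- 1×gold bar + 1×camera: weight 13, value 42
Best: $48.

$48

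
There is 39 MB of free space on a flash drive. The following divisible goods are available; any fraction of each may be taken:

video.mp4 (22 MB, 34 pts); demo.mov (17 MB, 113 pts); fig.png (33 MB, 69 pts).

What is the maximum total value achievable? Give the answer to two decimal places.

159.00

Take in order of value per unit:
- demo.mov (113/17 per unit): all 17 → value 113, running total 113.00
- fig.png (69/33 per unit): 22 of 33 → value 22×69/33 = 46.0000, running total 159.00
Total 159.00.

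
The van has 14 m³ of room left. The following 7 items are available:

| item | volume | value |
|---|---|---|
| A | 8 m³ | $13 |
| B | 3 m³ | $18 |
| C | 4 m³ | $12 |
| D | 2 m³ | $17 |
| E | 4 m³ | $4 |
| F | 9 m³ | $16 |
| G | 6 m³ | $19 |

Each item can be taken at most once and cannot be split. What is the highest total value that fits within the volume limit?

Check high-value combinations within 14 m³:
- B+D+G: volume 3+2+6=11, value 18+17+19=54
- B+C+D+E: volume 3+4+2+4=13, value 18+12+17+4=51
- B+D+F: volume 3+2+9=14, value 18+17+16=51
Best: $54.

$54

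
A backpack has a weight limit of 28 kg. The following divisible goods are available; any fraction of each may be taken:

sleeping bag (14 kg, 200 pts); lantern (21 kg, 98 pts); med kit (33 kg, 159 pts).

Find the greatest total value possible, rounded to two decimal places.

267.45

Take in order of value per unit:
- sleeping bag (200/14 per unit): all 14 → value 200, running total 200.00
- med kit (159/33 per unit): 14 of 33 → value 14×159/33 = 67.4545, running total 267.45
Total 267.45.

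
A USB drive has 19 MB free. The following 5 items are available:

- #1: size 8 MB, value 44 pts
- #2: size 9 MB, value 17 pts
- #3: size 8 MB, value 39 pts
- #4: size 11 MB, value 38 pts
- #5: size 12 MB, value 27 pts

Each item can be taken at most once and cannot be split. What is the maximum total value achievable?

This is a 0/1 knapsack; check combinations near the capacity.
- #1+#3: size 8+8=16, value 44+39=83
- #1+#4: size 8+11=19, value 44+38=82
- #3+#4: size 8+11=19, value 39+38=77
- #1+#2: size 8+9=17, value 44+17=61
Best: 83 pts.

83 pts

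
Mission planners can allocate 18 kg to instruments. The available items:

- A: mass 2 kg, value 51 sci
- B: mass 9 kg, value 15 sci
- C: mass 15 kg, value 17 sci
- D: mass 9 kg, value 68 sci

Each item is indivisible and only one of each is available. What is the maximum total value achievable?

119 sci

Check high-value combinations within 18 kg:
- A+D: mass 2+9=11, value 51+68=119
- B+D: mass 9+9=18, value 15+68=83
- D: mass 9, value 68
- A+C: mass 2+15=17, value 51+17=68
Best: 119 sci.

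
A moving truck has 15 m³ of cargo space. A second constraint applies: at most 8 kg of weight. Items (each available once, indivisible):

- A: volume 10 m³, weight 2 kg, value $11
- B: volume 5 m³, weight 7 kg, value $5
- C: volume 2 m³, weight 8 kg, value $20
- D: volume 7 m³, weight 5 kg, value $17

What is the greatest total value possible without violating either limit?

$20

Feasible sets respecting both limits:
- C: volume 2, weight 8, value 20
- D: volume 7, weight 5, value 17
- A: volume 10, weight 2, value 11
- B: volume 5, weight 7, value 5
Best: $20.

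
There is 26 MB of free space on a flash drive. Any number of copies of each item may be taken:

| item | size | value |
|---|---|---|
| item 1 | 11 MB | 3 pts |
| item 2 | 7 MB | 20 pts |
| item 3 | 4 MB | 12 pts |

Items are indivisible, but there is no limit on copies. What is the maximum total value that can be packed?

Best value-per-unit is item 3 at 12/4; filling with it alone gives 6×12 = 72.
Optimal mix: 2×item 2 + 3×item 3 → size 26, value 76.

76 pts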